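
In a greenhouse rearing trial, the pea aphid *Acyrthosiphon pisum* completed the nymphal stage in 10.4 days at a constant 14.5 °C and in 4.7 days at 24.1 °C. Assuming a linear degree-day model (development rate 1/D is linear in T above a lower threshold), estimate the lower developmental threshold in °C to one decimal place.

Linear rate model ⇒ the product D·(T − T_b) is constant across temperatures.
10.4·(14.5 − T_b) = 4.7·(24.1 − T_b)
T_b = (10.4·14.5 − 4.7·24.1) / (10.4 − 4.7) = 37.53 / 5.7 = 6.584 °C ≈ 6.6 °C.

6.6 °C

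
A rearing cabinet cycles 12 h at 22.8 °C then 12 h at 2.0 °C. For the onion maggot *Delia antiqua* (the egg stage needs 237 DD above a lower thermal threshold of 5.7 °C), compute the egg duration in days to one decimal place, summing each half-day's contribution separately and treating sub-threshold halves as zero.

27.7 days

Day half: max(0, 22.8 − 5.7) × 0.5 = 17.1 × 0.5 = 8.55 DD.
Night half: max(0, 2.0 − 5.7) × 0.5 = 0.0 × 0.5 = 0.00 DD.
Per 24 h: 8.55 DD/day.
Duration = 237 / 8.55 = 27.719 ≈ 27.7 days.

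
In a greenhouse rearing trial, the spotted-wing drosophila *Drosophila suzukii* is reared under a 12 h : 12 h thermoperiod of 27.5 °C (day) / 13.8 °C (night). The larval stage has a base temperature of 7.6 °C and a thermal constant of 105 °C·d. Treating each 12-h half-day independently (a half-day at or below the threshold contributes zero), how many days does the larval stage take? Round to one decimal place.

8.0 days

Day half: max(0, 27.5 − 7.6) × 0.5 = 19.9 × 0.5 = 9.95 DD.
Night half: max(0, 13.8 − 7.6) × 0.5 = 6.2 × 0.5 = 3.10 DD.
Per 24 h: 13.05 DD/day.
Duration = 105 / 13.05 = 8.046 ≈ 8.0 days.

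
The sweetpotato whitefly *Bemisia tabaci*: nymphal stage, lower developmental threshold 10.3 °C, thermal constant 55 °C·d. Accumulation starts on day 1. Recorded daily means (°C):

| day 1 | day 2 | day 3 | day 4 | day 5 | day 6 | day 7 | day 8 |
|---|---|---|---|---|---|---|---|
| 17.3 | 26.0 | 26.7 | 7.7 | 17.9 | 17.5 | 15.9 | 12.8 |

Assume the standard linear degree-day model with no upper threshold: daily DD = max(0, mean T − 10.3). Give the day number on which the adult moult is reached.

Daily DD above 10.3 °C: 7.0, 15.7, 16.4, 0.0, 7.6, 7.2, 5.6, 2.5.
Cumulative: 7.0, 22.7, 39.1, 39.1, 46.7, 53.9, 59.5, 62.0.
The total first reaches 55 DD on day 7.

day 7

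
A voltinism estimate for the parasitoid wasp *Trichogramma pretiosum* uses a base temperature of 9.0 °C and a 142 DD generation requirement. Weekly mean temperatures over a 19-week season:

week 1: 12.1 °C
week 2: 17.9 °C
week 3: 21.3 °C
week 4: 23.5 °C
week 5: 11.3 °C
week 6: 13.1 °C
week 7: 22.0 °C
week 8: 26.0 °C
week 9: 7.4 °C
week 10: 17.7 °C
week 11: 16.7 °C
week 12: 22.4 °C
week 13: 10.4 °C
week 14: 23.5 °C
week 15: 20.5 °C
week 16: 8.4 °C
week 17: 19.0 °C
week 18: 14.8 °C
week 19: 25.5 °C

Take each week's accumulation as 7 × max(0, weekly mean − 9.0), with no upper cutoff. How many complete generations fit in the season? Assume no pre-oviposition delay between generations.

8 generations

Weekly DD (7 × max(0, T̄ − 9.0)): 21.7, 62.3, 86.1, 101.5, 16.1, 28.7, 91.0, 119.0, 0.0, 60.9, 53.9, 93.8, 9.8, 101.5, 80.5, 0.0, 70.0, 40.6, 115.5.
Season total = 1152.9 DD.
Complete generations = ⌊1152.9 / 142⌋ = 8.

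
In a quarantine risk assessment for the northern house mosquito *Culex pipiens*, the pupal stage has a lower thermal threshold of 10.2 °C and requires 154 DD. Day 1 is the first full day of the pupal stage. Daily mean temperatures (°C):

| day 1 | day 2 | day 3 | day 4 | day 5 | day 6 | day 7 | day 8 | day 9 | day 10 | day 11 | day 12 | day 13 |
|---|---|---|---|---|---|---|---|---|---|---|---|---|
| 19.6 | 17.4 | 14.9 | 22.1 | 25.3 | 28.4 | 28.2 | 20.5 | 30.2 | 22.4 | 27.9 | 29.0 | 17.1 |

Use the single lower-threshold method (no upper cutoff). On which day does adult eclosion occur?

day 12

Daily DD above 10.2 °C: 9.4, 7.2, 4.7, 11.9, 15.1, 18.2, 18.0, 10.3, 20.0, 12.2, 17.7, 18.8, 6.9.
Cumulative: 9.4, 16.6, 21.3, 33.2, 48.3, 66.5, 84.5, 94.8, 114.8, 127.0, 144.7, 163.5, 170.4.
The total first reaches 154 DD on day 12.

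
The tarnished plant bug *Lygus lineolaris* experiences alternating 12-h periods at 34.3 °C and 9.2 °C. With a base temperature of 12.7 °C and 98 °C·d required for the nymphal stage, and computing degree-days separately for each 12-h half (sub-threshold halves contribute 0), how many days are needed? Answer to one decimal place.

9.1 days

Day half: max(0, 34.3 − 12.7) × 0.5 = 21.6 × 0.5 = 10.80 DD.
Night half: max(0, 9.2 − 12.7) × 0.5 = 0.0 × 0.5 = 0.00 DD.
Per 24 h: 10.80 DD/day.
Duration = 98 / 10.80 = 9.074 ≈ 9.1 days.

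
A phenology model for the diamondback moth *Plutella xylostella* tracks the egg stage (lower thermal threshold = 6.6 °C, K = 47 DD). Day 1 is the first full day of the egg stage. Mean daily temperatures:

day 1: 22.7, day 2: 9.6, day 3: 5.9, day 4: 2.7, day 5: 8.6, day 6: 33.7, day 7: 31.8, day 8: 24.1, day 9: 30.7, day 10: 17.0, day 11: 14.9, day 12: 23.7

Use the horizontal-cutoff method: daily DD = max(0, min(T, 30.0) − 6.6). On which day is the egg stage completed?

day 7

Daily DD above 6.6 °C (capped at 23.4): 16.1, 3.0, 0.0, 0.0, 2.0, 23.4, 23.4, 17.5, 23.4, 10.4, 8.3, 17.1.
Cumulative: 16.1, 19.1, 19.1, 19.1, 21.1, 44.5, 67.9, 85.4, 108.8, 119.2, 127.5, 144.6.
The total first reaches 47 DD on day 7.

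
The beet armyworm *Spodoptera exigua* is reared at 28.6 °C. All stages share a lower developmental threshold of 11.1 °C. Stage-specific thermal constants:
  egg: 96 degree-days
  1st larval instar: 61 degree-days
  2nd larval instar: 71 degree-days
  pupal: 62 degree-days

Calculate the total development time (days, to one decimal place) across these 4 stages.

16.6 days

Daily accumulation at 28.6 °C = 28.6 − 11.1 = 17.5 DD/day.
Total K = 96 + 61 + 71 + 62 = 290 DD.
Total duration = 290 / 17.5 = 16.571 ≈ 16.6 days.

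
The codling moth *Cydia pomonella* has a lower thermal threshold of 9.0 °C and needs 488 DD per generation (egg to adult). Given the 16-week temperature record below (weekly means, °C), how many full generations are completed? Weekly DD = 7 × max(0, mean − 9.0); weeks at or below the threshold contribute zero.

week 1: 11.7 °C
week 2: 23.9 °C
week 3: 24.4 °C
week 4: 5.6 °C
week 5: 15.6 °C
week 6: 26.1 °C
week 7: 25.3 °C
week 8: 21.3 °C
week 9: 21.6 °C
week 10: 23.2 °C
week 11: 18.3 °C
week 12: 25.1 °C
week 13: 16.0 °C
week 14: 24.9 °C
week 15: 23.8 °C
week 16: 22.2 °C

Weekly DD (7 × max(0, T̄ − 9.0)): 18.9, 104.3, 107.8, 0.0, 46.2, 119.7, 114.1, 86.1, 88.2, 99.4, 65.1, 112.7, 49.0, 111.3, 103.6, 92.4.
Season total = 1318.8 DD.
Complete generations = ⌊1318.8 / 488⌋ = 2.

2 generations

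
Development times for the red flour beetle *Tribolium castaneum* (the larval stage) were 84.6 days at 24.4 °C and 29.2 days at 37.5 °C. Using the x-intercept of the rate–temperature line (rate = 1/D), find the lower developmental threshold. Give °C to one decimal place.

17.5 °C

Linear rate model ⇒ the product D·(T − T_b) is constant across temperatures.
84.6·(24.4 − T_b) = 29.2·(37.5 − T_b)
T_b = (84.6·24.4 − 29.2·37.5) / (84.6 − 29.2) = 969.24 / 55.4 = 17.495 °C ≈ 17.5 °C.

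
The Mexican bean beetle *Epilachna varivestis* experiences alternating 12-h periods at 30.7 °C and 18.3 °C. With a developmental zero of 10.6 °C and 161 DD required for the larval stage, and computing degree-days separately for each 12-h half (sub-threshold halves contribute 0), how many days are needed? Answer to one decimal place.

11.6 days

Day half: max(0, 30.7 − 10.6) × 0.5 = 20.1 × 0.5 = 10.05 DD.
Night half: max(0, 18.3 − 10.6) × 0.5 = 7.7 × 0.5 = 3.85 DD.
Per 24 h: 13.90 DD/day.
Duration = 161 / 13.90 = 11.583 ≈ 11.6 days.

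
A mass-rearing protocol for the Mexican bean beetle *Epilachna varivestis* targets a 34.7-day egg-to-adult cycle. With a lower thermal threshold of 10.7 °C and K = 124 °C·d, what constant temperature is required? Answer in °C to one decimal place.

14.3 °C

Required daily accumulation = 124 / 34.7 = 3.573 DD/day.
T = T_base + 3.573 = 10.7 + 3.573 = 14.273 ≈ 14.3 °C.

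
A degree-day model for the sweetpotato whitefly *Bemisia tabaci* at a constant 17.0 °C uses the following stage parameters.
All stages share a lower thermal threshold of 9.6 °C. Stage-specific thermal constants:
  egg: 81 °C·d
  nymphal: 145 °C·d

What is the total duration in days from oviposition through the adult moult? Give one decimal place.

Daily accumulation at 17.0 °C = 17.0 − 9.6 = 7.4 DD/day.
Total K = 81 + 145 = 226 DD.
Total duration = 226 / 7.4 = 30.541 ≈ 30.5 days.

30.5 days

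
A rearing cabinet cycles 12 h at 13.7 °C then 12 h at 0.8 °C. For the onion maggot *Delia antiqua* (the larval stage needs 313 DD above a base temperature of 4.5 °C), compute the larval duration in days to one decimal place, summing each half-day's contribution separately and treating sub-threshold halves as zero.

68.0 days

Day half: max(0, 13.7 − 4.5) × 0.5 = 9.2 × 0.5 = 4.60 DD.
Night half: max(0, 0.8 − 4.5) × 0.5 = 0.0 × 0.5 = 0.00 DD.
Per 24 h: 4.60 DD/day.
Duration = 313 / 4.60 = 68.043 ≈ 68.0 days.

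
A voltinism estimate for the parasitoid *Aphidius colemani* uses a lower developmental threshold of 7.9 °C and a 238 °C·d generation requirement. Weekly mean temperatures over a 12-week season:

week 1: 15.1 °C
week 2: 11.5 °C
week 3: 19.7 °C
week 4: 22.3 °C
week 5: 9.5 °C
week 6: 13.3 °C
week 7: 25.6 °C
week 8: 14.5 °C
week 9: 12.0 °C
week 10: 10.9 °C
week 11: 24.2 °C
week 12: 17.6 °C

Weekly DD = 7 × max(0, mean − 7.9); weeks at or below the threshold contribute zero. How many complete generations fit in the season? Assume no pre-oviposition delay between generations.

Weekly DD (7 × max(0, T̄ − 7.9)): 50.4, 25.2, 82.6, 100.8, 11.2, 37.8, 123.9, 46.2, 28.7, 21.0, 114.1, 67.9.
Season total = 709.8 DD.
Complete generations = ⌊709.8 / 238⌋ = 2.

2 generations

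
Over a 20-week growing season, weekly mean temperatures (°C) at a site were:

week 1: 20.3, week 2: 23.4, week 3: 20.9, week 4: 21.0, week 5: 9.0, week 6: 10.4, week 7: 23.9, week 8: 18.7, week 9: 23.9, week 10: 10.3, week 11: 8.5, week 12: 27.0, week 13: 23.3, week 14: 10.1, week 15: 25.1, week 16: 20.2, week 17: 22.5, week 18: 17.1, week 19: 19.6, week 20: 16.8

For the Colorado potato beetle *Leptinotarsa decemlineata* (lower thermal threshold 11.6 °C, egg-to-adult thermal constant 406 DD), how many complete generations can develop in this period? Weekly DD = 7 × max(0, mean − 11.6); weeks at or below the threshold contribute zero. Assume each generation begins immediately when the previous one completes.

2 generations

Weekly DD (7 × max(0, T̄ − 11.6)): 60.9, 82.6, 65.1, 65.8, 0.0, 0.0, 86.1, 49.7, 86.1, 0.0, 0.0, 107.8, 81.9, 0.0, 94.5, 60.2, 76.3, 38.5, 56.0, 36.4.
Season total = 1047.9 DD.
Complete generations = ⌊1047.9 / 406⌋ = 2.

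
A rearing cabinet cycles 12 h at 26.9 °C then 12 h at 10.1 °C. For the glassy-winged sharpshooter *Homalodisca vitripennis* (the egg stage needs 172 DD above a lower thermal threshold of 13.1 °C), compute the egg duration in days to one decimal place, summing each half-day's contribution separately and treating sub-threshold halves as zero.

Day half: max(0, 26.9 − 13.1) × 0.5 = 13.8 × 0.5 = 6.90 DD.
Night half: max(0, 10.1 − 13.1) × 0.5 = 0.0 × 0.5 = 0.00 DD.
Per 24 h: 6.90 DD/day.
Duration = 172 / 6.90 = 24.928 ≈ 24.9 days.

24.9 days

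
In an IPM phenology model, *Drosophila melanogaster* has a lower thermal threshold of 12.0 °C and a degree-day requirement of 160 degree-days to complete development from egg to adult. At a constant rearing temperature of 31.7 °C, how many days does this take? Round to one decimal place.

8.1 days

Daily accumulation = 31.7 − 12.0 = 19.7 DD/day.
Duration = 160 / 19.7 = 8.122 ≈ 8.1 days.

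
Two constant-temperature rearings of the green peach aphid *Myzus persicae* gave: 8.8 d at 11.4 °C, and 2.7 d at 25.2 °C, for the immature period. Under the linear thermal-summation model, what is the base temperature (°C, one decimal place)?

Linear rate model ⇒ the product D·(T − T_b) is constant across temperatures.
8.8·(11.4 − T_b) = 2.7·(25.2 − T_b)
T_b = (8.8·11.4 − 2.7·25.2) / (8.8 − 2.7) = 32.28 / 6.1 = 5.292 °C ≈ 5.3 °C.

5.3 °C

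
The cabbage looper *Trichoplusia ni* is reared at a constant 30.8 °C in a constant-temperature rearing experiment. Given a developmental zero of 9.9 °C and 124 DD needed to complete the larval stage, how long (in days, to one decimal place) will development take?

5.9 days

Daily accumulation = 30.8 − 9.9 = 20.9 DD/day.
Duration = 124 / 20.9 = 5.933 ≈ 5.9 days.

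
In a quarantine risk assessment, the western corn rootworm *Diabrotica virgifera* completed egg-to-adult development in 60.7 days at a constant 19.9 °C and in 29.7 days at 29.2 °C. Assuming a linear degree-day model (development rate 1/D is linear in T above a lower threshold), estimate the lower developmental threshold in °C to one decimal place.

11.0 °C

Equal thermal constants: D₁(T₁ − T_b) = D₂(T₂ − T_b).
60.7·(19.9 − T_b) = 29.7·(29.2 − T_b)
T_b = (60.7·19.9 − 29.7·29.2) / (60.7 − 29.7) = 340.69 / 31.0 = 10.990 °C ≈ 11.0 °C.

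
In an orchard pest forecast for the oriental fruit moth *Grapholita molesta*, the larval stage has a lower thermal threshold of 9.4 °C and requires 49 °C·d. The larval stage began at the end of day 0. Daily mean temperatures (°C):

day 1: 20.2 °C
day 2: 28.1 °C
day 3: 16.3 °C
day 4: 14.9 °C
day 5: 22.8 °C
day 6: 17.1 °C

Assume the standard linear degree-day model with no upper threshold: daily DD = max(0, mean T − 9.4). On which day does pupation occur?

Daily DD above 9.4 °C: 10.8, 18.7, 6.9, 5.5, 13.4, 7.7.
Cumulative: 10.8, 29.5, 36.4, 41.9, 55.3, 63.0.
The total first reaches 49 DD on day 5.

day 5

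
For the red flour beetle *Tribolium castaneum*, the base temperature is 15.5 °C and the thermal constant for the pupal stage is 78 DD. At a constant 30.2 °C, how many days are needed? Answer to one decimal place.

5.3 days

Daily accumulation = 30.2 − 15.5 = 14.7 DD/day.
Duration = 78 / 14.7 = 5.306 ≈ 5.3 days.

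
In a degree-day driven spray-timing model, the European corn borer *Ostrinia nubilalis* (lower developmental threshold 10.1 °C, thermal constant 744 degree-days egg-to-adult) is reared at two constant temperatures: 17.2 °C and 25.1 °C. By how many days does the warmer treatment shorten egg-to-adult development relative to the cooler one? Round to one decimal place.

55.2 days

At 17.2 °C: 744 / (17.2 − 10.1) = 744 / 7.1 = 104.789 d.
At 25.1 °C: 744 / (25.1 − 10.1) = 744 / 15.0 = 49.600 d.
Difference = |104.789 − 49.600| = 55.189 ≈ 55.2 days.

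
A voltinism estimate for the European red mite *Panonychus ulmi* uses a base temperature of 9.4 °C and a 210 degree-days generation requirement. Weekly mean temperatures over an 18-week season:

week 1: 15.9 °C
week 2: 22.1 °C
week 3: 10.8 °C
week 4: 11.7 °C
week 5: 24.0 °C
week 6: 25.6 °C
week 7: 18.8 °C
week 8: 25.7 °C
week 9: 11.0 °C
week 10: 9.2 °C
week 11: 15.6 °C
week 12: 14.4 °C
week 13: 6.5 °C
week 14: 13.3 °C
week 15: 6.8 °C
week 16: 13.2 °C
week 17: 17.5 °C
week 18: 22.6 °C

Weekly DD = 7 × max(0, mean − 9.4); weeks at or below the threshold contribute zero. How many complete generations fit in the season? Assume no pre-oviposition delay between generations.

4 generations

Weekly DD (7 × max(0, T̄ − 9.4)): 45.5, 88.9, 9.8, 16.1, 102.2, 113.4, 65.8, 114.1, 11.2, 0.0, 43.4, 35.0, 0.0, 27.3, 0.0, 26.6, 56.7, 92.4.
Season total = 848.4 DD.
Complete generations = ⌊848.4 / 210⌋ = 4.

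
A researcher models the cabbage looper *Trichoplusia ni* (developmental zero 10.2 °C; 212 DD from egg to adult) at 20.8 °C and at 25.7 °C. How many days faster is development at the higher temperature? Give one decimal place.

At 20.8 °C: 212 / (20.8 − 10.2) = 212 / 10.6 = 20.000 d.
At 25.7 °C: 212 / (25.7 − 10.2) = 212 / 15.5 = 13.677 d.
Difference = |20.000 − 13.677| = 6.323 ≈ 6.3 days.

6.3 days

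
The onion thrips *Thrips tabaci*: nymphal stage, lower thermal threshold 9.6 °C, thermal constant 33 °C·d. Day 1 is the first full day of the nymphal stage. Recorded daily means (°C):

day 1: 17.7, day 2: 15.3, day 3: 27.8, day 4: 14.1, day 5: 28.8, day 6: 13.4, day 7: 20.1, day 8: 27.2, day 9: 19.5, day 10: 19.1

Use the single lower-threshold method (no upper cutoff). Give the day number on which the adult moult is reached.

Daily DD above 9.6 °C: 8.1, 5.7, 18.2, 4.5, 19.2, 3.8, 10.5, 17.6, 9.9, 9.5.
Cumulative: 8.1, 13.8, 32.0, 36.5, 55.7, 59.5, 70.0, 87.6, 97.5, 107.0.
The total first reaches 33 DD on day 4.

day 4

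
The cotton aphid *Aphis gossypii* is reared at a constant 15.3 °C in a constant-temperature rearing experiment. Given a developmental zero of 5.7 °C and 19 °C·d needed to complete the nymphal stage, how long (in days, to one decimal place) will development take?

Daily accumulation = 15.3 − 5.7 = 9.6 DD/day.
Duration = 19 / 9.6 = 1.979 ≈ 2.0 days.

2.0 days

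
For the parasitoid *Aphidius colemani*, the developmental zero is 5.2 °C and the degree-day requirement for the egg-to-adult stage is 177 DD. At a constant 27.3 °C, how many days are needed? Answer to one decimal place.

8.0 days

Daily accumulation = 27.3 − 5.2 = 22.1 DD/day.
Duration = 177 / 22.1 = 8.009 ≈ 8.0 days.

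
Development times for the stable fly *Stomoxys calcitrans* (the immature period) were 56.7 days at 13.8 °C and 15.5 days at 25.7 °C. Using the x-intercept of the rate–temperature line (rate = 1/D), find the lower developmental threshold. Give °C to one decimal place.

Linear rate model ⇒ the product D·(T − T_b) is constant across temperatures.
56.7·(13.8 − T_b) = 15.5·(25.7 − T_b)
T_b = (56.7·13.8 − 15.5·25.7) / (56.7 − 15.5) = 384.11 / 41.2 = 9.323 °C ≈ 9.3 °C.

9.3 °C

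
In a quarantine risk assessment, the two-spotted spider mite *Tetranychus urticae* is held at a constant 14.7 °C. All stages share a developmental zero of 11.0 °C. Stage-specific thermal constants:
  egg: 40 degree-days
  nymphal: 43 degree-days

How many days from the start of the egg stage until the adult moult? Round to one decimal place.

Daily accumulation at 14.7 °C = 14.7 − 11.0 = 3.7 DD/day.
Total K = 40 + 43 = 83 DD.
Total duration = 83 / 3.7 = 22.432 ≈ 22.4 days.

22.4 days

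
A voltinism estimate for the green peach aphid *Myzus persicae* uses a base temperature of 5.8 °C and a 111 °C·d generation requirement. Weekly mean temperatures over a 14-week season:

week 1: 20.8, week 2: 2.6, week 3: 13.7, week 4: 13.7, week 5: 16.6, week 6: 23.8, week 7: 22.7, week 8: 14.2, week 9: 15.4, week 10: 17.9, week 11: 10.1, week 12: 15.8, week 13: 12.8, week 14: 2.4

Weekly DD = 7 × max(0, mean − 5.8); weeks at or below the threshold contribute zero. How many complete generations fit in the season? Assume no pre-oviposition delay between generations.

Weekly DD (7 × max(0, T̄ − 5.8)): 105.0, 0.0, 55.3, 55.3, 75.6, 126.0, 118.3, 58.8, 67.2, 84.7, 30.1, 70.0, 49.0, 0.0.
Season total = 895.3 DD.
Complete generations = ⌊895.3 / 111⌋ = 8.

8 generations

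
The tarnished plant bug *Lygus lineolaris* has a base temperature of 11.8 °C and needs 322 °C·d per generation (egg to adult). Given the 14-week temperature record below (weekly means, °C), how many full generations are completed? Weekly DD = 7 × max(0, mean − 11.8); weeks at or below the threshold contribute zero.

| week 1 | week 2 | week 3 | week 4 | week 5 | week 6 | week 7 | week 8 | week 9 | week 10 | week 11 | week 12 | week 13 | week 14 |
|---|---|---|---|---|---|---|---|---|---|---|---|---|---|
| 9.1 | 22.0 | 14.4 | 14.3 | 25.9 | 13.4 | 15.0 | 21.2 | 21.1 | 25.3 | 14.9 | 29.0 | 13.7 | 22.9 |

Weekly DD (7 × max(0, T̄ − 11.8)): 0.0, 71.4, 18.2, 17.5, 98.7, 11.2, 22.4, 65.8, 65.1, 94.5, 21.7, 120.4, 13.3, 77.7.
Season total = 697.9 DD.
Complete generations = ⌊697.9 / 322⌋ = 2.

2 generations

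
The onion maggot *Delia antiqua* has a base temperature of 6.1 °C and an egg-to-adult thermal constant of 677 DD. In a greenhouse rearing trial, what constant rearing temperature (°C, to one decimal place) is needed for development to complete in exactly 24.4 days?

Required daily accumulation = 677 / 24.4 = 27.746 DD/day.
T = T_base + 27.746 = 6.1 + 27.746 = 33.846 ≈ 33.8 °C.

33.8 °C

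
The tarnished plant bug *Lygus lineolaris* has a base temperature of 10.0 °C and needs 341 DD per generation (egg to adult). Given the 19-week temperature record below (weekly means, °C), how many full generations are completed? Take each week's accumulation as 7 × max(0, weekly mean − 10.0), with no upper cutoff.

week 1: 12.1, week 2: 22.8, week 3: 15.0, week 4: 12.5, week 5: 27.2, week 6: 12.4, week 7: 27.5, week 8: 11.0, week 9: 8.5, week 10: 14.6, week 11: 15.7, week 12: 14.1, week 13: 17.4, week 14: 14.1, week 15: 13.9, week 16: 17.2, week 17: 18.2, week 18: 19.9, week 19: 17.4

Weekly DD (7 × max(0, T̄ − 10.0)): 14.7, 89.6, 35.0, 17.5, 120.4, 16.8, 122.5, 7.0, 0.0, 32.2, 39.9, 28.7, 51.8, 28.7, 27.3, 50.4, 57.4, 69.3, 51.8.
Season total = 861.0 DD.
Complete generations = ⌊861.0 / 341⌋ = 2.

2 generations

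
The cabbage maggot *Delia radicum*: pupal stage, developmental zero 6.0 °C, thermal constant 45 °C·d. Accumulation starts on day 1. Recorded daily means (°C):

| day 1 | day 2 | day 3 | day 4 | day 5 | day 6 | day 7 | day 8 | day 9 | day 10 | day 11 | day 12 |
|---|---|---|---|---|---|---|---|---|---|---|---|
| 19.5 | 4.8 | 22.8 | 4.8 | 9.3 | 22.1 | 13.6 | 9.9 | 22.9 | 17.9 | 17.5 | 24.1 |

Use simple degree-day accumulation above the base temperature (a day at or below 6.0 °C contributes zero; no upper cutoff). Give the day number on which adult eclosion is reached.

day 6

Daily DD above 6.0 °C: 13.5, 0.0, 16.8, 0.0, 3.3, 16.1, 7.6, 3.9, 16.9, 11.9, 11.5, 18.1.
Cumulative: 13.5, 13.5, 30.3, 30.3, 33.6, 49.7, 57.3, 61.2, 78.1, 90.0, 101.5, 119.6.
The total first reaches 45 DD on day 6.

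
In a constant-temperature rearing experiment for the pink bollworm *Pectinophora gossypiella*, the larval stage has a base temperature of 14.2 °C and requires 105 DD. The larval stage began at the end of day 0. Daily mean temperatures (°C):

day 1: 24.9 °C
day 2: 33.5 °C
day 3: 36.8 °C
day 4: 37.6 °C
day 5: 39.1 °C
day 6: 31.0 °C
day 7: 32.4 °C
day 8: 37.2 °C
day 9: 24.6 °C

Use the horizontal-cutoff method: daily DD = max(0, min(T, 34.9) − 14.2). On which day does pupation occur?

day 6

Daily DD above 14.2 °C (capped at 20.7): 10.7, 19.3, 20.7, 20.7, 20.7, 16.8, 18.2, 20.7, 10.4.
Cumulative: 10.7, 30.0, 50.7, 71.4, 92.1, 108.9, 127.1, 147.8, 158.2.
The total first reaches 105 DD on day 6.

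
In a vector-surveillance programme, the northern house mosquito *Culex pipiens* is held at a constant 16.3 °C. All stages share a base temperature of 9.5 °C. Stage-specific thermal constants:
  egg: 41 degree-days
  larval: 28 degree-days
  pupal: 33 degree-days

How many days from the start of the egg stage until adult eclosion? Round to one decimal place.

Daily accumulation at 16.3 °C = 16.3 − 9.5 = 6.8 DD/day.
Total K = 41 + 28 + 33 = 102 DD.
Total duration = 102 / 6.8 = 15.000 ≈ 15.0 days.

15.0 days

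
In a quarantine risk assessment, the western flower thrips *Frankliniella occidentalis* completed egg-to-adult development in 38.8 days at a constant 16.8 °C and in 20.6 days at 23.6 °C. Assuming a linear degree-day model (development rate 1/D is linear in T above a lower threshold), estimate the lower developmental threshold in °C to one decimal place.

Linear rate model ⇒ the product D·(T − T_b) is constant across temperatures.
38.8·(16.8 − T_b) = 20.6·(23.6 − T_b)
T_b = (38.8·16.8 − 20.6·23.6) / (38.8 − 20.6) = 165.68 / 18.2 = 9.103 °C ≈ 9.1 °C.

9.1 °C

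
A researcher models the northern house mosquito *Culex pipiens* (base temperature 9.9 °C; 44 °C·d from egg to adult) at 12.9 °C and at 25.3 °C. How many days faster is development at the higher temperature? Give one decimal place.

11.8 days

At 12.9 °C: 44 / (12.9 − 9.9) = 44 / 3.0 = 14.667 d.
At 25.3 °C: 44 / (25.3 − 9.9) = 44 / 15.4 = 2.857 d.
Difference = |14.667 − 2.857| = 11.810 ≈ 11.8 days.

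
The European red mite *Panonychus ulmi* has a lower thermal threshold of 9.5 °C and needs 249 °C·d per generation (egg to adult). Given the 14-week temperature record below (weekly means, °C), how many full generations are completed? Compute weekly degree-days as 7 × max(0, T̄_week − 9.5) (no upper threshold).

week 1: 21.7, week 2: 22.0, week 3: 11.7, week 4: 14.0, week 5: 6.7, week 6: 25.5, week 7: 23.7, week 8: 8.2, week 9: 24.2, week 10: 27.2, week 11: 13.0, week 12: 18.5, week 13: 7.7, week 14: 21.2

Weekly DD (7 × max(0, T̄ − 9.5)): 85.4, 87.5, 15.4, 31.5, 0.0, 112.0, 99.4, 0.0, 102.9, 123.9, 24.5, 63.0, 0.0, 81.9.
Season total = 827.4 DD.
Complete generations = ⌊827.4 / 249⌋ = 3.

3 generations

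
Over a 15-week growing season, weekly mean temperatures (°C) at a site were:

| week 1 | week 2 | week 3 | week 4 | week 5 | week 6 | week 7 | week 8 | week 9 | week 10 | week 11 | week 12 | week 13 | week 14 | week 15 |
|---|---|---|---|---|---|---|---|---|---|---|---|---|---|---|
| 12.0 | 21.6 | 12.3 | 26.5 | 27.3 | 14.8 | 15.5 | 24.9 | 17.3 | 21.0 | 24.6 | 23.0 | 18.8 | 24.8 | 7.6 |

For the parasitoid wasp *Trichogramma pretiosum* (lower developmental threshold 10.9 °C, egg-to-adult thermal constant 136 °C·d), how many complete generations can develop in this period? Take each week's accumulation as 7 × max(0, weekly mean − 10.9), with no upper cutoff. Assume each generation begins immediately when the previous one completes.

Weekly DD (7 × max(0, T̄ − 10.9)): 7.7, 74.9, 9.8, 109.2, 114.8, 27.3, 32.2, 98.0, 44.8, 70.7, 95.9, 84.7, 55.3, 97.3, 0.0.
Season total = 922.6 DD.
Complete generations = ⌊922.6 / 136⌋ = 6.

6 generations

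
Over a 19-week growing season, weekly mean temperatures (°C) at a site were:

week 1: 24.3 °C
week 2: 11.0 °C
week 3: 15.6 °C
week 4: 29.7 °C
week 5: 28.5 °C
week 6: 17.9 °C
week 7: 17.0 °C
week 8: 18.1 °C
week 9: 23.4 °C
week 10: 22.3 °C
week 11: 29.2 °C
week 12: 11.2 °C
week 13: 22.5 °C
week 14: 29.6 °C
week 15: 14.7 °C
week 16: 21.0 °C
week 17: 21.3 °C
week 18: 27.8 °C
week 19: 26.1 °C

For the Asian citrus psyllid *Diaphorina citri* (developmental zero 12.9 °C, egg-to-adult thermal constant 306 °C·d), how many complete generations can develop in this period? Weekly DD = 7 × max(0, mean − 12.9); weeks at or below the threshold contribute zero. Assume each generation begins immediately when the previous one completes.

Weekly DD (7 × max(0, T̄ − 12.9)): 79.8, 0.0, 18.9, 117.6, 109.2, 35.0, 28.7, 36.4, 73.5, 65.8, 114.1, 0.0, 67.2, 116.9, 12.6, 56.7, 58.8, 104.3, 92.4.
Season total = 1187.9 DD.
Complete generations = ⌊1187.9 / 306⌋ = 3.

3 generations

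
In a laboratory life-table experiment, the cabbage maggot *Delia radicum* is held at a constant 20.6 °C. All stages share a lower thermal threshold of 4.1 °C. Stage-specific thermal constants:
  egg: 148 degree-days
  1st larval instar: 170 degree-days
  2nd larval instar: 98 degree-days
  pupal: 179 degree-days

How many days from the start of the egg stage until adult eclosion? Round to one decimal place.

Daily accumulation at 20.6 °C = 20.6 − 4.1 = 16.5 DD/day.
Total K = 148 + 170 + 98 + 179 = 595 DD.
Total duration = 595 / 16.5 = 36.061 ≈ 36.1 days.

36.1 days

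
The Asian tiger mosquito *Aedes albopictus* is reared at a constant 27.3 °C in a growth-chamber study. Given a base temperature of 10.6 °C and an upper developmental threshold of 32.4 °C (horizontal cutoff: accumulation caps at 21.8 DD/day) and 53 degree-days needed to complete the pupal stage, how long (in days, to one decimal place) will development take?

3.2 days

Daily accumulation = 27.3 − 10.6 = 16.7 DD/day.
Duration = 53 / 16.7 = 3.174 ≈ 3.2 days.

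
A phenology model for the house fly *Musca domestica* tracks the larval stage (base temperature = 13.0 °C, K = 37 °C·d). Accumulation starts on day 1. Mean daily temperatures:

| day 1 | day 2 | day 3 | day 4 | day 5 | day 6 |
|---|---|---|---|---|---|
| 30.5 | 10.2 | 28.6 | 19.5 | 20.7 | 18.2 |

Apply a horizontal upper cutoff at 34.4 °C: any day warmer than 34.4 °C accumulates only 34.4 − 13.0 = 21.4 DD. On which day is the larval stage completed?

day 4

Daily DD above 13.0 °C (capped at 21.4): 17.5, 0.0, 15.6, 6.5, 7.7, 5.2.
Cumulative: 17.5, 17.5, 33.1, 39.6, 47.3, 52.5.
The total first reaches 37 DD on day 4.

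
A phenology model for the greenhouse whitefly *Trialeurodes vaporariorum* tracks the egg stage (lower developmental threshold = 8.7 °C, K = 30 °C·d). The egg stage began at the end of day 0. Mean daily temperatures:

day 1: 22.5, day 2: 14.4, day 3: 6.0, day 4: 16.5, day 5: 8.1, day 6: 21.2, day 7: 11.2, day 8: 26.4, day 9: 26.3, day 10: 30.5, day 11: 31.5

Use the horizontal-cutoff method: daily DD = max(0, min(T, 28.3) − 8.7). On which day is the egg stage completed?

Daily DD above 8.7 °C (capped at 19.6): 13.8, 5.7, 0.0, 7.8, 0.0, 12.5, 2.5, 17.7, 17.6, 19.6, 19.6.
Cumulative: 13.8, 19.5, 19.5, 27.3, 27.3, 39.8, 42.3, 60.0, 77.6, 97.2, 116.8.
The total first reaches 30 DD on day 6.

day 6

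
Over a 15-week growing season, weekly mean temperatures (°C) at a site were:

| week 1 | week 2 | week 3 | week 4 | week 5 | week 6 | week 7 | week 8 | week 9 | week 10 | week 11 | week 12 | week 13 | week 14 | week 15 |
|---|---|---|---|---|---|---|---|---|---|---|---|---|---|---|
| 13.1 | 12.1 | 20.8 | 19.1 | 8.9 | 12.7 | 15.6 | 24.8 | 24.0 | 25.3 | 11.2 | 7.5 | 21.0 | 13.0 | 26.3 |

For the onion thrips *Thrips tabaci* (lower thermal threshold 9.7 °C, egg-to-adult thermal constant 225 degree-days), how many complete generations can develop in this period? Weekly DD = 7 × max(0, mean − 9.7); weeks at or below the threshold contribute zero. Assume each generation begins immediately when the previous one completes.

3 generations

Weekly DD (7 × max(0, T̄ − 9.7)): 23.8, 16.8, 77.7, 65.8, 0.0, 21.0, 41.3, 105.7, 100.1, 109.2, 10.5, 0.0, 79.1, 23.1, 116.2.
Season total = 790.3 DD.
Complete generations = ⌊790.3 / 225⌋ = 3.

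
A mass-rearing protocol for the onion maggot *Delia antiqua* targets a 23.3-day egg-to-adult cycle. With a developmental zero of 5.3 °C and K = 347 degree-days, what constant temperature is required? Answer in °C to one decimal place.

20.2 °C

Required daily accumulation = 347 / 23.3 = 14.893 DD/day.
T = T_base + 14.893 = 5.3 + 14.893 = 20.193 ≈ 20.2 °C.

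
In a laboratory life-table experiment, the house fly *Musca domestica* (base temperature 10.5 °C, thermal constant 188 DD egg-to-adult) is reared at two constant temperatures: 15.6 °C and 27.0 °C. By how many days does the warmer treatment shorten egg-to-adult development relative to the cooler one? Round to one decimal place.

25.5 days

At 15.6 °C: 188 / (15.6 − 10.5) = 188 / 5.1 = 36.863 d.
At 27.0 °C: 188 / (27.0 − 10.5) = 188 / 16.5 = 11.394 d.
Difference = |36.863 − 11.394| = 25.469 ≈ 25.5 days.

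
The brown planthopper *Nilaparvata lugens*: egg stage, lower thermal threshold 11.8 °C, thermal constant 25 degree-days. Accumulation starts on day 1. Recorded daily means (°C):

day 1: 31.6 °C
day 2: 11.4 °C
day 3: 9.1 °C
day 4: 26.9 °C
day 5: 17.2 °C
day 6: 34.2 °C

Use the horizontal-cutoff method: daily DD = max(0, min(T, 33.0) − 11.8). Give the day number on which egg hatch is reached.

Daily DD above 11.8 °C (capped at 21.2): 19.8, 0.0, 0.0, 15.1, 5.4, 21.2.
Cumulative: 19.8, 19.8, 19.8, 34.9, 40.3, 61.5.
The total first reaches 25 DD on day 4.

day 4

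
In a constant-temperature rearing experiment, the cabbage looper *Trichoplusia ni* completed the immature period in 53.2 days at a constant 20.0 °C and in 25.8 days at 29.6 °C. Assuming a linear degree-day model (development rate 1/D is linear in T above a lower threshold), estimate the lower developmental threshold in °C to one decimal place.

11.0 °C

Equal thermal constants: D₁(T₁ − T_b) = D₂(T₂ − T_b).
53.2·(20.0 − T_b) = 25.8·(29.6 − T_b)
T_b = (53.2·20.0 − 25.8·29.6) / (53.2 − 25.8) = 300.32 / 27.4 = 10.961 °C ≈ 11.0 °C.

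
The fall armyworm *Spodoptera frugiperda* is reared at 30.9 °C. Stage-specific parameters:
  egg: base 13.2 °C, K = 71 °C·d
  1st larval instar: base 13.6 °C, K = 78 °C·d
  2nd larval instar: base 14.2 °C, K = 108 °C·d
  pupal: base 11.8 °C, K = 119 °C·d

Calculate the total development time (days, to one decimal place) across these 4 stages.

21.2 days

egg: 71 / (30.9 − 13.2) = 71 / 17.7 = 4.011 d.
1st larval instar: 78 / (30.9 − 13.6) = 78 / 17.3 = 4.509 d.
2nd larval instar: 108 / (30.9 − 14.2) = 108 / 16.7 = 6.467 d.
pupal: 119 / (30.9 − 11.8) = 119 / 19.1 = 6.230 d.
Sum = 21.217 ≈ 21.2 days.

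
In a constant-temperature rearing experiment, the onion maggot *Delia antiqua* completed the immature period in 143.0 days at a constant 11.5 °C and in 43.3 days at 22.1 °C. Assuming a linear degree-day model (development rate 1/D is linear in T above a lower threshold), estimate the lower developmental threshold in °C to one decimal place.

Linear rate model ⇒ the product D·(T − T_b) is constant across temperatures.
143.0·(11.5 − T_b) = 43.3·(22.1 − T_b)
T_b = (143.0·11.5 − 43.3·22.1) / (143.0 − 43.3) = 687.57 / 99.7 = 6.896 °C ≈ 6.9 °C.

6.9 °C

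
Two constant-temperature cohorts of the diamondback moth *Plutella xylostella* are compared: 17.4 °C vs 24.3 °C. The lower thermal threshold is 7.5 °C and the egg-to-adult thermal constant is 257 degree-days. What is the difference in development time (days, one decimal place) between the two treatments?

10.7 days

At 17.4 °C: 257 / (17.4 − 7.5) = 257 / 9.9 = 25.960 d.
At 24.3 °C: 257 / (24.3 − 7.5) = 257 / 16.8 = 15.298 d.
Difference = |25.960 − 15.298| = 10.662 ≈ 10.7 days.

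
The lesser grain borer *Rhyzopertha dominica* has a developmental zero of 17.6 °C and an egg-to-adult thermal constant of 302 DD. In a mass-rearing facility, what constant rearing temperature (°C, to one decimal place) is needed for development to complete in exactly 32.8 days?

26.8 °C

Required daily accumulation = 302 / 32.8 = 9.207 DD/day.
T = T_base + 9.207 = 17.6 + 9.207 = 26.807 ≈ 26.8 °C.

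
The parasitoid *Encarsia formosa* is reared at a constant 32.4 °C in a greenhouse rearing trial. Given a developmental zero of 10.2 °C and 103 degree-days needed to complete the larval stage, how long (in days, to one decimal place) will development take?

4.6 days

Daily accumulation = 32.4 − 10.2 = 22.2 DD/day.
Duration = 103 / 22.2 = 4.640 ≈ 4.6 days.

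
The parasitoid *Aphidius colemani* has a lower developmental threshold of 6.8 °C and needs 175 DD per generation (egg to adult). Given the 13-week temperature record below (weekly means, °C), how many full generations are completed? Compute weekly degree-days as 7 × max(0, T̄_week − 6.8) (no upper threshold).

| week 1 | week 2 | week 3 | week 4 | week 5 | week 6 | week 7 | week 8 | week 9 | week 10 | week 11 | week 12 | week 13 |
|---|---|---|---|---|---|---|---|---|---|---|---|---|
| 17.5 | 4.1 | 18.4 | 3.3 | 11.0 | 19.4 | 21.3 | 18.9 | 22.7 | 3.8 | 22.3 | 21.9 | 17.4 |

4 generations

Weekly DD (7 × max(0, T̄ − 6.8)): 74.9, 0.0, 81.2, 0.0, 29.4, 88.2, 101.5, 84.7, 111.3, 0.0, 108.5, 105.7, 74.2.
Season total = 859.6 DD.
Complete generations = ⌊859.6 / 175⌋ = 4.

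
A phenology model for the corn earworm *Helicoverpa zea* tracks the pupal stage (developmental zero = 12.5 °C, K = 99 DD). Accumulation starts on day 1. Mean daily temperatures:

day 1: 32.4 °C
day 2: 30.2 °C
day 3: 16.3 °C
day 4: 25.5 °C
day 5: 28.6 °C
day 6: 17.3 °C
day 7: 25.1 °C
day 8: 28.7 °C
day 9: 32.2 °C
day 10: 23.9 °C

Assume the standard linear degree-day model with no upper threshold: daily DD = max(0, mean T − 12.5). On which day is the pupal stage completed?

day 8

Daily DD above 12.5 °C: 19.9, 17.7, 3.8, 13.0, 16.1, 4.8, 12.6, 16.2, 19.7, 11.4.
Cumulative: 19.9, 37.6, 41.4, 54.4, 70.5, 75.3, 87.9, 104.1, 123.8, 135.2.
The total first reaches 99 DD on day 8.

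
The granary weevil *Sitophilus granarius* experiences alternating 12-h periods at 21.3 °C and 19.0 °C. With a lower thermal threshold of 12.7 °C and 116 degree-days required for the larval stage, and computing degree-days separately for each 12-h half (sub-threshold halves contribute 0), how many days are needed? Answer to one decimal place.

15.6 days

Day half: max(0, 21.3 − 12.7) × 0.5 = 8.6 × 0.5 = 4.30 DD.
Night half: max(0, 19.0 − 12.7) × 0.5 = 6.3 × 0.5 = 3.15 DD.
Per 24 h: 7.45 DD/day.
Duration = 116 / 7.45 = 15.570 ≈ 15.6 days.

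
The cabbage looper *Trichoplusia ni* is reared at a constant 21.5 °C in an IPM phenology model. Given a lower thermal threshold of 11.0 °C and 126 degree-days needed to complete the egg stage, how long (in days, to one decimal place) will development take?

Daily accumulation = 21.5 − 11.0 = 10.5 DD/day.
Duration = 126 / 10.5 = 12.000 ≈ 12.0 days.

12.0 days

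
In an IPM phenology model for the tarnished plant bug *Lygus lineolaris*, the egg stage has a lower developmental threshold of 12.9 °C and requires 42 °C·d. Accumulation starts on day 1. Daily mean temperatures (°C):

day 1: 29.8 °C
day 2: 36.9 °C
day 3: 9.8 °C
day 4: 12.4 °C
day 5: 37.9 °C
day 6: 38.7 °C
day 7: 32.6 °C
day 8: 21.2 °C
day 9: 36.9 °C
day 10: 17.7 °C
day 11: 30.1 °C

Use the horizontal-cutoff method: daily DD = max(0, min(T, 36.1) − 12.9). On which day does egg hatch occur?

day 5

Daily DD above 12.9 °C (capped at 23.2): 16.9, 23.2, 0.0, 0.0, 23.2, 23.2, 19.7, 8.3, 23.2, 4.8, 17.2.
Cumulative: 16.9, 40.1, 40.1, 40.1, 63.3, 86.5, 106.2, 114.5, 137.7, 142.5, 159.7.
The total first reaches 42 DD on day 5.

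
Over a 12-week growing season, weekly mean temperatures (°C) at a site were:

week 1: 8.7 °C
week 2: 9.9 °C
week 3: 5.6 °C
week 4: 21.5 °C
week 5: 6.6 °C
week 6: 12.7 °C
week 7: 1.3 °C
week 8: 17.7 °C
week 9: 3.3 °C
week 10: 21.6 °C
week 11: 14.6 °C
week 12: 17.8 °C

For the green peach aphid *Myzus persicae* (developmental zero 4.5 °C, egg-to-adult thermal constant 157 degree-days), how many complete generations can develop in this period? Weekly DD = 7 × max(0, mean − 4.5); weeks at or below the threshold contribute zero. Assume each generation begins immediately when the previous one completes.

4 generations

Weekly DD (7 × max(0, T̄ − 4.5)): 29.4, 37.8, 7.7, 119.0, 14.7, 57.4, 0.0, 92.4, 0.0, 119.7, 70.7, 93.1.
Season total = 641.9 DD.
Complete generations = ⌊641.9 / 157⌋ = 4.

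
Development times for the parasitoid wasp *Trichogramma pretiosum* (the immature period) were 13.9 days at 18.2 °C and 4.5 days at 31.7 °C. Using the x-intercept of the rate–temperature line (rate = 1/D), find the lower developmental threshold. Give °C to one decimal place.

11.7 °C

Under the model K = D·(T − T_b), so D₁·(T₁ − T_b) = D₂·(T₂ − T_b).
13.9·(18.2 − T_b) = 4.5·(31.7 − T_b)
T_b = (13.9·18.2 − 4.5·31.7) / (13.9 − 4.5) = 110.33 / 9.4 = 11.737 °C ≈ 11.7 °C.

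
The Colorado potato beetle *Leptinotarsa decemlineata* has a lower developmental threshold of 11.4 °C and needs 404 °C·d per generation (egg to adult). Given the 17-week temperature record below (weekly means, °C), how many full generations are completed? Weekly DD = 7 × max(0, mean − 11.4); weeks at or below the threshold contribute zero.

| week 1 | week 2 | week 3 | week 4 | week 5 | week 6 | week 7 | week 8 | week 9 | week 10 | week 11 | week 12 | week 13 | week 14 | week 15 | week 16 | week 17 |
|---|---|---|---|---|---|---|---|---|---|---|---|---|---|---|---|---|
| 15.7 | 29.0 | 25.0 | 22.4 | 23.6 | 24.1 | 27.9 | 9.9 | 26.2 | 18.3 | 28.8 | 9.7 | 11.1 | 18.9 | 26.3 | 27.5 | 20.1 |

3 generations

Weekly DD (7 × max(0, T̄ − 11.4)): 30.1, 123.2, 95.2, 77.0, 85.4, 88.9, 115.5, 0.0, 103.6, 48.3, 121.8, 0.0, 0.0, 52.5, 104.3, 112.7, 60.9.
Season total = 1219.4 DD.
Complete generations = ⌊1219.4 / 404⌋ = 3.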